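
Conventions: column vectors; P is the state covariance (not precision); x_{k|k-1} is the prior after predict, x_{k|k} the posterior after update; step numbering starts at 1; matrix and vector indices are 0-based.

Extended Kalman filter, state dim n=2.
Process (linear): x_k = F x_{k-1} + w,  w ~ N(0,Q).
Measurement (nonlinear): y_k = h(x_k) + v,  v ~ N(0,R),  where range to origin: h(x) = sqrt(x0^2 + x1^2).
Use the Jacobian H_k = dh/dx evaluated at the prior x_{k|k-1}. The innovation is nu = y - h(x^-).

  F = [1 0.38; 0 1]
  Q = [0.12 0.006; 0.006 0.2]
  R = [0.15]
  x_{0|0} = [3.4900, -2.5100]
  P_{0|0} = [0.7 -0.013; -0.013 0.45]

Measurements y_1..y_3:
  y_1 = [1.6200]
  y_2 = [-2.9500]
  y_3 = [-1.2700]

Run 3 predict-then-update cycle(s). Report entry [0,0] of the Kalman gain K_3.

K[0,0] = 0.8331

step 1: x^-=[2.5362, -2.5100]  P^-=[0.8751 0.1640; 0.1640 0.6500]  H_jac=[0.7108 -0.7034]  S=[0.7497]  K=[0.6758; -0.4544]  nu=[-1.9483]  x^+=[1.2197, -1.6248]  P^+=[0.5327 0.3942; 0.3942 0.4952]
step 2: x^-=[0.6023, -1.6248]  P^-=[1.0238 0.5884; 0.5884 0.6952]  H_jac=[0.3476 -0.9377]  S=[0.5014]  K=[-0.3906; -0.8922]  nu=[-4.6828]  x^+=[2.4313, 2.5533]  P^+=[0.9473 0.4136; 0.4136 0.2961]
step 3: x^-=[3.4016, 2.5533]  P^-=[1.4245 0.5321; 0.5321 0.4961]  H_jac=[0.7998 0.6003]  S=[1.7509]  K=[0.8331; 0.4132]  nu=[-5.5233]  x^+=[-1.2000, 0.2713]  P^+=[0.2092 -0.0705; -0.0705 0.1972]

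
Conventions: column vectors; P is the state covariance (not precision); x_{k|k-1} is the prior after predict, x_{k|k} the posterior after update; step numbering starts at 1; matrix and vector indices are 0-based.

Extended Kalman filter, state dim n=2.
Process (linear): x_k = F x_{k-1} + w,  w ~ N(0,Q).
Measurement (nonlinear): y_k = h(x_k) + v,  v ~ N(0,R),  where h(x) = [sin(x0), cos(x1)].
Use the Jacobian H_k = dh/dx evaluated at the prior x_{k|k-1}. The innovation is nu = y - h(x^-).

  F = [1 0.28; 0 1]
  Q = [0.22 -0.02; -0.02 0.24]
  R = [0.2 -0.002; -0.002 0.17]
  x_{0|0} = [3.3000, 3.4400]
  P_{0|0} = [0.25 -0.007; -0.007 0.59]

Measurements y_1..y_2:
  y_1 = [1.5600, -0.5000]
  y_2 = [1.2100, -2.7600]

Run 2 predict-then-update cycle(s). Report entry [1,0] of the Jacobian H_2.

H_jac[1,0] = 0.0000

step 1: x^-=[4.2632, 3.4400]  P^-=[0.5123 0.1382; 0.1382 0.8300]  H_jac=[-0.4342 0.0000; 0.0000 0.2940]  S=[0.2966 -0.0196; -0.0196 0.2417]  K=[-0.7429 0.1077; -0.1362 0.9984]  nu=[2.4608, 0.4558]  x^+=[2.4841, 3.5599]  P^+=[0.3427 0.0673; 0.0673 0.5782]
step 2: x^-=[3.4808, 3.5599]  P^-=[0.6457 0.2092; 0.2092 0.8182]  H_jac=[-0.9430 0.0000; 0.0000 0.4062]  S=[0.7742 -0.0821; -0.0821 0.3050]  K=[-0.7792 0.0688; -0.1433 1.0511]  nu=[1.5428, -1.8462]  x^+=[2.1517, 1.3982]  P^+=[0.1654 0.0326; 0.0326 0.4406]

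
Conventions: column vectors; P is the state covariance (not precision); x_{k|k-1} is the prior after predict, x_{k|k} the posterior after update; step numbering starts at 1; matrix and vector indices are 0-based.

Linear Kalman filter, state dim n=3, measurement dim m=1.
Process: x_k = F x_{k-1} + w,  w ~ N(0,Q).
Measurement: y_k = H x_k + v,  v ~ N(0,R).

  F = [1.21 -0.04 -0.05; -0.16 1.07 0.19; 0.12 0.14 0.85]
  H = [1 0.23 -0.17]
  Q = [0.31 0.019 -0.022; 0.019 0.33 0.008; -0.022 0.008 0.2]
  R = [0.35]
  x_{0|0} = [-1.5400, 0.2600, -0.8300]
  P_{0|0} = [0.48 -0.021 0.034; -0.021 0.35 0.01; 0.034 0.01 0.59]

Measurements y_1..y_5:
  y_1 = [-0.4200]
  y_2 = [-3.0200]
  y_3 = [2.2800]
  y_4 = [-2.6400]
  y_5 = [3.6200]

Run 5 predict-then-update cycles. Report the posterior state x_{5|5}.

step 1: x^-=[-1.8323, 0.3669, -0.8539]  P^-=[1.0128 -0.1144 0.0516; -0.1144 0.7735 0.1498; 0.0516 0.1498 0.6487]  S=[1.3406]  K=[0.7293; 0.0284; -0.0181]  nu=[1.1827]  x^+=[-0.9697, 0.4005, -0.8753]  P^+=[0.2997 -0.1421 0.0693; -0.1421 0.7724 0.1505; 0.0693 0.1505 0.6482]
step 2: x^-=[-1.1456, 0.4174, -0.8043]  P^-=[0.7577 -0.2559 0.0309; -0.2559 1.3510 0.3406; 0.0309 0.3406 0.7330]  S=[1.0455]  K=[0.6634; -0.0029; -0.0147]  nu=[-2.1071]  x^+=[-2.5435, 0.4235, -0.7733]  P^+=[0.2976 -0.2539 0.0411; -0.2539 1.3510 0.3405; 0.0411 0.3405 0.7327]
step 3: x^-=[-3.0559, 0.7132, -0.9032]  P^-=[0.7706 -0.4447 -0.0312; -0.4447 2.1338 0.6102; -0.0312 0.6102 0.8411]  S=[1.0161]  K=[0.6630; -0.0568; -0.0333]  nu=[5.0183]  x^+=[0.2710, 0.4282, -1.0705]  P^+=[0.3240 -0.4065 -0.0088; -0.4065 2.1305 0.6083; -0.0088 0.6083 0.8399]
step 4: x^-=[0.3643, 0.2114, -0.8174]  P^-=[0.8328 -0.7110 -0.1234; -0.7110 3.1949 0.9839; -0.1234 0.9839 0.9826]  S=[1.0181]  K=[0.6779; -0.1409; -0.0630]  nu=[-3.1919]  x^+=[-1.7996, 0.6612, -0.6163]  P^+=[0.3649 -0.6138 -0.0799; -0.6138 3.1746 0.9749; -0.0799 0.9749 0.9786]
step 5: x^-=[-2.1731, 0.8783, -0.6472]  P^-=[0.9247 -1.0739 -0.2511; -1.0739 4.6207 1.4912; -0.2511 1.4912 1.1696]  S=[1.0277]  K=[0.7010; -0.2576; -0.1041]  nu=[5.4811]  x^+=[1.6689, -0.5333, -1.2177]  P^+=[0.4197 -0.8884 -0.1761; -0.8884 4.5525 1.4636; -0.1761 1.4636 1.1585]

x_post = [1.6689, -0.5333, -1.2177]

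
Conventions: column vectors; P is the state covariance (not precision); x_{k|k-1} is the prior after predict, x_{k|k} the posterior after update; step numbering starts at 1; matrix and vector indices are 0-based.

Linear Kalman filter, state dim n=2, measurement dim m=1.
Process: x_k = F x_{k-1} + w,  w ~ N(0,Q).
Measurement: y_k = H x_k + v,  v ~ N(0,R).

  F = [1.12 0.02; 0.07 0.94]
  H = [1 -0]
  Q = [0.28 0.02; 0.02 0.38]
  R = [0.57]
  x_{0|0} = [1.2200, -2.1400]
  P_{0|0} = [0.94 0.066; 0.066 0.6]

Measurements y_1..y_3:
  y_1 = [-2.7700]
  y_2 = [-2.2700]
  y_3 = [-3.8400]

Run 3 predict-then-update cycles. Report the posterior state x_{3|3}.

step 1: x^-=[1.3236, -1.9262]  P^-=[1.4623 0.1746; 0.1746 0.9235]  S=[2.0323]  K=[0.7195; 0.0859]  nu=[-4.0936]  x^+=[-1.6219, -2.2778]  P^+=[0.4101 0.0490; 0.0490 0.9085]
step 2: x^-=[-1.8621, -2.2547]  P^-=[0.7970 0.1208; 0.1208 1.1912]  S=[1.3670]  K=[0.5830; 0.0884]  nu=[-0.4079]  x^+=[-2.0999, -2.2907]  P^+=[0.3323 0.0504; 0.0504 1.1805]
step 3: x^-=[-2.3977, -2.3003]  P^-=[0.6996 0.1214; 0.1214 1.4313]  S=[1.2696]  K=[0.5510; 0.0956]  nu=[-1.4423]  x^+=[-3.1925, -2.4381]  P^+=[0.3141 0.0545; 0.0545 1.4197]

x_post = [-3.1925, -2.4381]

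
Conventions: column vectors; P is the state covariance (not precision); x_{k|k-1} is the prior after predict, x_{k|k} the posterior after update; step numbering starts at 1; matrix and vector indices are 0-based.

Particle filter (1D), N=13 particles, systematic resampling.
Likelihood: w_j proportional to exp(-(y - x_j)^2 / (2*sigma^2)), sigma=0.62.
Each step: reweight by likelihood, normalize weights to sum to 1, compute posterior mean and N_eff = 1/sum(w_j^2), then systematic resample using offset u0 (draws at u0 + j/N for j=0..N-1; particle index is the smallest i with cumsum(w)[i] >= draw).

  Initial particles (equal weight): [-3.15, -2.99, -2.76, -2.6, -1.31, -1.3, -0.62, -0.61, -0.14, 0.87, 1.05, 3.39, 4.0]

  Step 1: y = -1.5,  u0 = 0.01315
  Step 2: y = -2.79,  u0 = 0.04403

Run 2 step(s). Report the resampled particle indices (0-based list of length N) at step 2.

step 1: w=[0.0092, 0.0178, 0.0404, 0.0661, 0.3043, 0.3028, 0.1165, 0.1138, 0.0288, 0.0002, 0.0001, 0.0000, 0.0000]  mean=-1.3034  Neff=4.5864  idx=[1, 3, 4, 4, 4, 4, 5, 5, 5, 5, 6, 7, 7]
step 2: w=[0.4015, 0.4036, 0.0245, 0.0245, 0.0245, 0.0245, 0.0236, 0.0236, 0.0236, 0.0236, 0.0009, 0.0009, 0.0009]  mean=-2.5024  Neff=3.0419  idx=[0, 0, 0, 0, 0, 1, 1, 1, 1, 1, 2, 5, 8]

resampled_idx = [0, 0, 0, 0, 0, 1, 1, 1, 1, 1, 2, 5, 8]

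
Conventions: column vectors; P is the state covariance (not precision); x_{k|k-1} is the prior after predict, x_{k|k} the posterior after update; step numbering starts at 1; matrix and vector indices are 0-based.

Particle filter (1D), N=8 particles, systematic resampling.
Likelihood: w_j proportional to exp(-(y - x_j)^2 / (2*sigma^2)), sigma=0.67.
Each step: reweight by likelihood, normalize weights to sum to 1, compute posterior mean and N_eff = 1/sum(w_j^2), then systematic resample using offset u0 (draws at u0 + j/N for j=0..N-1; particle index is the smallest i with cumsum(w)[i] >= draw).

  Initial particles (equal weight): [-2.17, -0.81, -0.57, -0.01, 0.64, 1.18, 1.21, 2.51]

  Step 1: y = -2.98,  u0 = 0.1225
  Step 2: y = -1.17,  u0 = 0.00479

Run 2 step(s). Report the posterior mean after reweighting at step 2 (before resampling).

step 1: w=[0.9859, 0.0108, 0.0032, 0.0001, 0.0000, 0.0000, 0.0000, 0.0000]  mean=-2.1500  Neff=1.0286  idx=[0, 0, 0, 0, 0, 0, 0, 2]
step 2: w=[0.1106, 0.1106, 0.1106, 0.1106, 0.1106, 0.1106, 0.1106, 0.2256]  mean=-1.8090  Neff=7.3219  idx=[0, 1, 2, 3, 4, 5, 6, 7]

post_mean = -1.8090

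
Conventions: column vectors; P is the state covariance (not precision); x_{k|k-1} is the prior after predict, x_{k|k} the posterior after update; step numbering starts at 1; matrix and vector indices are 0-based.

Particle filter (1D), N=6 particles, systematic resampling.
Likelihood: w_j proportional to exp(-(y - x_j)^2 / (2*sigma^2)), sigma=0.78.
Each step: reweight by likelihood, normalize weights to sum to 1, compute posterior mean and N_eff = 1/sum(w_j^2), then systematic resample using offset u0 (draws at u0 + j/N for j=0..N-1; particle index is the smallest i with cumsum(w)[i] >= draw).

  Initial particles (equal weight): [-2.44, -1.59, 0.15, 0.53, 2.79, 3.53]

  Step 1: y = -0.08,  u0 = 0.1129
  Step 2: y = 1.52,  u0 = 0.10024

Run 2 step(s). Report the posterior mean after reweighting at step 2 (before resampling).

step 1: w=[0.0055, 0.0826, 0.5150, 0.3962, 0.0006, 0.0000]  mean=0.1442  Neff=2.3305  idx=[2, 2, 2, 3, 3, 3]
step 2: w=[0.1079, 0.1079, 0.1079, 0.2254, 0.2254, 0.2254]  mean=0.4070  Neff=5.3362  idx=[0, 2, 3, 4, 4, 5]

post_mean = 0.4070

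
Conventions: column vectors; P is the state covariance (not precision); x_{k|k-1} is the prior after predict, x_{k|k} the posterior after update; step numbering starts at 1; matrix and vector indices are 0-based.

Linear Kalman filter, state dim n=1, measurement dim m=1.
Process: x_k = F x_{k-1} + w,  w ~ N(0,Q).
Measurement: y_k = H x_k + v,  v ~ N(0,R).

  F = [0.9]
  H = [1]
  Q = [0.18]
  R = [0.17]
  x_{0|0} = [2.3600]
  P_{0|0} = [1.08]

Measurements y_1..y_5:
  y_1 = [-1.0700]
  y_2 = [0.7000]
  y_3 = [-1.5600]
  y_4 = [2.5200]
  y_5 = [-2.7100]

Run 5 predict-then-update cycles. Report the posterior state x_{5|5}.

step 1: x^-=[2.1240]  P^-=[1.0548]  S=[1.2248]  K=[0.8612]  nu=[-3.1940]  x^+=[-0.6267]  P^+=[0.1464]
step 2: x^-=[-0.5640]  P^-=[0.2986]  S=[0.4686]  K=[0.6372]  nu=[1.2640]  x^+=[0.2414]  P^+=[0.1083]
step 3: x^-=[0.2173]  P^-=[0.2677]  S=[0.4377]  K=[0.6116]  nu=[-1.7773]  x^+=[-0.8698]  P^+=[0.1040]
step 4: x^-=[-0.7828]  P^-=[0.2642]  S=[0.4342]  K=[0.6085]  nu=[3.3028]  x^+=[1.2269]  P^+=[0.1034]
step 5: x^-=[1.1042]  P^-=[0.2638]  S=[0.4338]  K=[0.6081]  nu=[-3.8142]  x^+=[-1.2152]  P^+=[0.1034]

x_post = [-1.2152]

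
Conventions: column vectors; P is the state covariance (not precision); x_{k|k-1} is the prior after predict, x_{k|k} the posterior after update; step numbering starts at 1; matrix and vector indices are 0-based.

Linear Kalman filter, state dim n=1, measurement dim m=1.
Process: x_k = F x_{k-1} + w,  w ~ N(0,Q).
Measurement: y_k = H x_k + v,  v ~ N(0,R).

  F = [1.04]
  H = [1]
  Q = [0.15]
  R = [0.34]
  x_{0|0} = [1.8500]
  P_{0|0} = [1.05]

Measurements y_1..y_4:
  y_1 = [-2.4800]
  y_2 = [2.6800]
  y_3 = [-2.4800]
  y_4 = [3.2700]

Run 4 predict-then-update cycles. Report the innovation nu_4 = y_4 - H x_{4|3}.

innov = [4.1667]

step 1: x^-=[1.9240]  P^-=[1.2857]  S=[1.6257]  K=[0.7909]  nu=[-4.4040]  x^+=[-1.5589]  P^+=[0.2689]
step 2: x^-=[-1.6213]  P^-=[0.4408]  S=[0.7808]  K=[0.5646]  nu=[4.3013]  x^+=[0.8071]  P^+=[0.1920]
step 3: x^-=[0.8394]  P^-=[0.3576]  S=[0.6976]  K=[0.5126]  nu=[-3.3194]  x^+=[-0.8622]  P^+=[0.1743]
step 4: x^-=[-0.8967]  P^-=[0.3385]  S=[0.6785]  K=[0.4989]  nu=[4.1667]  x^+=[1.1821]  P^+=[0.1696]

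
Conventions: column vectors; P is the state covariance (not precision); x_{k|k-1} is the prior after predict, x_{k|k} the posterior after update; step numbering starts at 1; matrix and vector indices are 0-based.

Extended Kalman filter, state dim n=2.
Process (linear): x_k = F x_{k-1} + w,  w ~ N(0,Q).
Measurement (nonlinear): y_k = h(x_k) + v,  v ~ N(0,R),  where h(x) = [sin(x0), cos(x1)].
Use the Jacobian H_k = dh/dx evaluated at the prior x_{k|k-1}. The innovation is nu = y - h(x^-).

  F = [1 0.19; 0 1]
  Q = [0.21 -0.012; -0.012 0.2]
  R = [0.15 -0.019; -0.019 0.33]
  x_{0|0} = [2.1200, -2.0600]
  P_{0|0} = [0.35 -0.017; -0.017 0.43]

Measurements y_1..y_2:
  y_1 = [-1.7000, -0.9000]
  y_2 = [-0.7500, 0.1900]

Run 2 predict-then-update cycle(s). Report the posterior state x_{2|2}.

step 1: x^-=[1.7286, -2.0600]  P^-=[0.5691 0.0527; 0.0527 0.6300]  H_jac=[-0.1571 0.0000; 0.0000 0.8827]  S=[0.1641 -0.0263; -0.0263 0.8209]  K=[-0.5388 0.0394; 0.0585 0.6793]  nu=[-2.6876, -0.4301]  x^+=[3.1597, -2.5093]  P^+=[0.5190 0.0263; 0.0263 0.2527]
step 2: x^-=[2.6829, -2.5093]  P^-=[0.7482 0.0623; 0.0623 0.4527]  H_jac=[-0.8967 0.0000; 0.0000 0.5910]  S=[0.7515 -0.0520; -0.0520 0.4881]  K=[-0.8940 -0.0198; -0.0367 0.5442]  nu=[-1.1927, 0.9967]  x^+=[3.7295, -1.9231]  P^+=[0.1491 0.0177; 0.0177 0.3051]

x_post = [3.7295, -1.9231]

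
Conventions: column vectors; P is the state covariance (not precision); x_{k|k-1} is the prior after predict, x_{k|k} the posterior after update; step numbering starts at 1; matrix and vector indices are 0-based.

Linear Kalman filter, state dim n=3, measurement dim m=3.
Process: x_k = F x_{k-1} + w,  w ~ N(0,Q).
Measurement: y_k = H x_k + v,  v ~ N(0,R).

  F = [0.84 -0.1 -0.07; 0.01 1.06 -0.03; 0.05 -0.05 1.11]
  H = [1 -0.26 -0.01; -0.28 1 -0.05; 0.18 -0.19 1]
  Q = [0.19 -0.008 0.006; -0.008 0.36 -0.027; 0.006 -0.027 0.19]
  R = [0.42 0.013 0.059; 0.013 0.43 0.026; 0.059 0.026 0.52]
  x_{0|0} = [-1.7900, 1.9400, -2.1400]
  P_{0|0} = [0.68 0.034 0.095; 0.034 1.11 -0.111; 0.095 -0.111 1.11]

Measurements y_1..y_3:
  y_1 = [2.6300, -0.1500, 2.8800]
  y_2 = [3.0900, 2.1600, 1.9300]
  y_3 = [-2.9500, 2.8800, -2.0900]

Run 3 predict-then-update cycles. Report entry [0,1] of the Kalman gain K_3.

K[0,1] = 0.0314

step 1: x^-=[-1.5478, 2.1027, -2.5619]  P^-=[0.6679 -0.0819 0.0524; -0.0819 1.6160 -0.2505; 0.0524 -0.2505 1.5848]  S=[1.2376 -0.6845 0.3796; -0.6845 2.1747 -0.6811; 0.3796 -0.6811 2.3045]  K=[0.5897 0.0616 0.0027; 0.0244 0.7582 -0.0283; -0.1267 0.0346 0.7436]  nu=[4.6989, -2.8142, 6.1200]  x^+=[1.0667, -0.0896, 1.2958]  P^+=[0.2780 0.1125 0.0092; 0.1125 0.3598 0.0546; 0.0092 0.0546 0.3888]
step 2: x^-=[0.8142, -0.1232, 1.4962]  P^-=[0.3724 0.0530 -0.0134; 0.0530 0.7636 0.0114; -0.0134 0.0114 0.6650]  S=[0.8169 -0.2320 0.1283; -0.2320 1.1933 -0.1434; 0.1283 -0.1434 1.2119]  K=[0.4530 0.0448 -0.0067; 0.0035 0.6242 -0.0290; -0.1072 0.0313 0.5600]  nu=[2.2587, 2.5860, 0.2639]  x^+=[1.9516, 1.4912, 1.4827]  P^+=[0.2125 0.0846 0.0023; 0.0846 0.2935 0.0419; 0.0023 0.0419 0.2933]
step 3: x^-=[1.3864, 1.5557, 1.6688]  P^-=[0.3304 0.0355 -0.0128; 0.0355 0.6892 0.0016; -0.0128 0.0016 0.5478]  S=[0.7789 -0.2197 0.1255; -0.2197 1.1260 -0.1354; 0.1255 -0.1354 1.0957]  K=[0.4227 0.0314 -0.0081; -0.0102 0.5967 -0.0373; -0.1001 0.0223 0.5118]  nu=[-3.9152, 1.7959, -3.7128]  x^+=[-0.1822, 2.8056, 0.2008]  P^+=[0.1967 0.0739 0.0002; 0.0739 0.2779 0.0350; 0.0002 0.0350 0.2674]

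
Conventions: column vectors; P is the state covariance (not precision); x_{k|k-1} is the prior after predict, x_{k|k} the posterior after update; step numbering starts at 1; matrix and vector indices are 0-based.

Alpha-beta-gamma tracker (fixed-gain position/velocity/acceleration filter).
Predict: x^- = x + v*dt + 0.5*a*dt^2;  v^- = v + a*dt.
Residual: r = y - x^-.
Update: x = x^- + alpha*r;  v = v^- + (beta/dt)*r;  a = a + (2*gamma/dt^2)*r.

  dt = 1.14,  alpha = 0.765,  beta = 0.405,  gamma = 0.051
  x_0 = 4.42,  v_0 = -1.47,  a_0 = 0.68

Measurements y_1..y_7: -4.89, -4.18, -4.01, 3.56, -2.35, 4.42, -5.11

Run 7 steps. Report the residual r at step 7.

step 1: x_pred=3.1861  r=-8.0761  x^+=-2.9921  v^+=-3.5639  a^+=0.0461
step 2: x_pred=-7.0250  r=2.8450  x^+=-4.8486  v^+=-2.5006  a^+=0.2694
step 3: x_pred=-7.5242  r=3.5142  x^+=-4.8358  v^+=-0.9450  a^+=0.5453
step 4: x_pred=-5.5588  r=9.1188  x^+=1.4171  v^+=2.9162  a^+=1.2609
step 5: x_pred=5.5609  r=-7.9109  x^+=-0.4909  v^+=1.5432  a^+=0.6401
step 6: x_pred=1.6842  r=2.7358  x^+=3.7771  v^+=3.2448  a^+=0.8548
step 7: x_pred=8.0316  r=-13.1416  x^+=-2.0217  v^+=-0.4495  a^+=-0.1767

resid = -13.1416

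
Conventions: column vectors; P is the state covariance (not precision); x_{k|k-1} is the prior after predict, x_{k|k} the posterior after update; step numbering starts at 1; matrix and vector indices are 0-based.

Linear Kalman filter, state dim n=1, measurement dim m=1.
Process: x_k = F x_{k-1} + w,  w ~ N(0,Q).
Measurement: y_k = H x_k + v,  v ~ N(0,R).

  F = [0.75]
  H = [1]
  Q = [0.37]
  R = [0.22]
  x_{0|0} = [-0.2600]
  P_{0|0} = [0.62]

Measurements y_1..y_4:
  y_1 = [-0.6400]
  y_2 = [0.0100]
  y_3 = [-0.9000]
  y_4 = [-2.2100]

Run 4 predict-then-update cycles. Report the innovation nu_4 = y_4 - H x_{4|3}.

innov = [-1.7329]

step 1: x^-=[-0.1950]  P^-=[0.7188]  S=[0.9387]  K=[0.7656]  nu=[-0.4450]  x^+=[-0.5357]  P^+=[0.1684]
step 2: x^-=[-0.4018]  P^-=[0.4647]  S=[0.6847]  K=[0.6787]  nu=[0.4118]  x^+=[-0.1223]  P^+=[0.1493]
step 3: x^-=[-0.0917]  P^-=[0.4540]  S=[0.6740]  K=[0.6736]  nu=[-0.8083]  x^+=[-0.6362]  P^+=[0.1482]
step 4: x^-=[-0.4771]  P^-=[0.4534]  S=[0.6734]  K=[0.6733]  nu=[-1.7329]  x^+=[-1.6438]  P^+=[0.1481]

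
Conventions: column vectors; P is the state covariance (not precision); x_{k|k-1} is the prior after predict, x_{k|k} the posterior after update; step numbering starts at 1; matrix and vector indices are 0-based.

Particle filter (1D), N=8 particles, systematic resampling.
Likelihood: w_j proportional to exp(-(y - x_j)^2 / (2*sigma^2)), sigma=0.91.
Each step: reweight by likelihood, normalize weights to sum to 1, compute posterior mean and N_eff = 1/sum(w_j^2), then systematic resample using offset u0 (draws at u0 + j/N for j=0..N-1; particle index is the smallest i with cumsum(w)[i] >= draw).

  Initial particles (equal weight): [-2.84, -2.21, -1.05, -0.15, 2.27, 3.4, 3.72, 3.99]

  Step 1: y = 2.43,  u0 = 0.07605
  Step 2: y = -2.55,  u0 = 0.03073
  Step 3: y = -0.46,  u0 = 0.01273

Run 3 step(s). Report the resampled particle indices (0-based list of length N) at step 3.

resampled_idx = [0, 1, 2, 3, 4, 5, 6, 7]

step 1: w=[0.0000, 0.0000, 0.0003, 0.0083, 0.4546, 0.2616, 0.1690, 0.1062]  mean=2.9723  Neff=3.1748  idx=[4, 4, 4, 4, 5, 5, 6, 7]
step 2: w=[0.2499, 0.2499, 0.2499, 0.2499, 0.0002, 0.0002, 0.0000, 0.0000]  mean=2.2704  Neff=4.0027  idx=[0, 0, 1, 1, 2, 2, 3, 3]
step 3: w=[0.1250, 0.1250, 0.1250, 0.1250, 0.1250, 0.1250, 0.1250, 0.1250]  mean=2.2700  Neff=8.0000  idx=[0, 1, 2, 3, 4, 5, 6, 7]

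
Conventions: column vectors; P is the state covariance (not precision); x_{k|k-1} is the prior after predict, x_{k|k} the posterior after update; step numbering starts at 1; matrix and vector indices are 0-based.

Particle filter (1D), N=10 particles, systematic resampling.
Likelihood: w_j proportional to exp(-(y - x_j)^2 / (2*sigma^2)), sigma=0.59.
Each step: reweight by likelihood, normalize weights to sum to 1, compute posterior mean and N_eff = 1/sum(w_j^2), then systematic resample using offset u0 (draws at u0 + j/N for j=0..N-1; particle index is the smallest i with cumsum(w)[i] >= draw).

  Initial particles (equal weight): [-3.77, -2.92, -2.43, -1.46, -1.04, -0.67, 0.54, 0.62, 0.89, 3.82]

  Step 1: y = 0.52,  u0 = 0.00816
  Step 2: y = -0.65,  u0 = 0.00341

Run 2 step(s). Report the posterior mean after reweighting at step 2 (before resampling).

step 1: w=[0.0000, 0.0000, 0.0000, 0.0012, 0.0102, 0.0440, 0.3364, 0.3317, 0.2765, 0.0000]  mean=0.5915  Neff=3.3149  idx=[4, 6, 6, 6, 7, 7, 7, 7, 8, 8]
step 2: w=[0.4851, 0.0789, 0.0789, 0.0789, 0.0595, 0.0595, 0.0595, 0.0595, 0.0200, 0.0200]  mean=-0.1934  Neff=3.7177  idx=[0, 0, 0, 0, 0, 1, 2, 3, 5, 7]

post_mean = -0.1934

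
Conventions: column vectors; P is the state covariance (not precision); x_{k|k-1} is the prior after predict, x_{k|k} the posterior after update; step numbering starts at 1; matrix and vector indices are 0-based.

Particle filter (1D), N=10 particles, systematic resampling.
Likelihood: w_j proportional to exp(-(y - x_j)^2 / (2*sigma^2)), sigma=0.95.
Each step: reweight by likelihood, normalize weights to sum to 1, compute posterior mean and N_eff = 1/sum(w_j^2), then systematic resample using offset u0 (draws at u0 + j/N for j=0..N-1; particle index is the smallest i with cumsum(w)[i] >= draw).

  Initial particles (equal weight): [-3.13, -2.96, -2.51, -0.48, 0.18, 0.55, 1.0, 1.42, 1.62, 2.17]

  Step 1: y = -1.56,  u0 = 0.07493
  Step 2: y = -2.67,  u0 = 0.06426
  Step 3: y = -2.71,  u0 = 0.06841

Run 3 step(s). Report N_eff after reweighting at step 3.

step 1: w=[0.1255, 0.1661, 0.2983, 0.2578, 0.0919, 0.0417, 0.0130, 0.0036, 0.0018, 0.0002]  mean=-1.6959  Neff=4.7813  idx=[0, 1, 1, 2, 2, 2, 3, 3, 4, 5]
step 2: w=[0.1505, 0.1615, 0.1615, 0.1668, 0.1668, 0.1668, 0.0119, 0.0119, 0.0019, 0.0005]  mean=-2.6937  Neff=6.3072  idx=[0, 1, 1, 2, 2, 3, 4, 4, 5, 5]
step 3: w=[0.0939, 0.1000, 0.1000, 0.1000, 0.1000, 0.1012, 0.1012, 0.1012, 0.1012, 0.1012]  mean=-2.7482  Neff=9.9955  idx=[0, 1, 2, 3, 4, 5, 6, 7, 8, 9]

N_eff = 9.9955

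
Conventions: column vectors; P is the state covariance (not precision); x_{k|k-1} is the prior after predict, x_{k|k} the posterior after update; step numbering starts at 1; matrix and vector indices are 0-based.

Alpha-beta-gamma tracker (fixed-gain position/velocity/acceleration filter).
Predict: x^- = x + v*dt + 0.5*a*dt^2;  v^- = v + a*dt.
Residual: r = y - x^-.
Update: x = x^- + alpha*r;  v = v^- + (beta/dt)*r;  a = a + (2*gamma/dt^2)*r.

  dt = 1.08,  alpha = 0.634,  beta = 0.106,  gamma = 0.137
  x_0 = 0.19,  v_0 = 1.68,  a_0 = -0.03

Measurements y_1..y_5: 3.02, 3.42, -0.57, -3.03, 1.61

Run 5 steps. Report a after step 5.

step 1: x_pred=1.9869  r=1.0331  x^+=2.6419  v^+=1.7490  a^+=0.2127
step 2: x_pred=4.6548  r=-1.2348  x^+=3.8720  v^+=1.8575  a^+=-0.0774
step 3: x_pred=5.8329  r=-6.4029  x^+=1.7735  v^+=1.1455  a^+=-1.5815
step 4: x_pred=2.0883  r=-5.1183  x^+=-1.1567  v^+=-1.0649  a^+=-2.7838
step 5: x_pred=-3.9303  r=5.5403  x^+=-0.4178  v^+=-3.5277  a^+=-1.4824

a_post = -1.4824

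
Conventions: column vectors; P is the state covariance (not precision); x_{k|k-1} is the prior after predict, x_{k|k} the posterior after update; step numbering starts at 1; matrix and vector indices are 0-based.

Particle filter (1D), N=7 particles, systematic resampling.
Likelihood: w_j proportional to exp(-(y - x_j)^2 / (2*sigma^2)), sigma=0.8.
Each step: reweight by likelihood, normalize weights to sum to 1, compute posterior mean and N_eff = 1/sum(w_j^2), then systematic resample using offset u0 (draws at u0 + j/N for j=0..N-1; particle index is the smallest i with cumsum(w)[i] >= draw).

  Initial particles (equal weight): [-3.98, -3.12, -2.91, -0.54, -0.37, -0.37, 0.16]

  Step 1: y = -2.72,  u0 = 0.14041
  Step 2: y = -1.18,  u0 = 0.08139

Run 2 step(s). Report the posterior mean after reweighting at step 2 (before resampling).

step 1: w=[0.1317, 0.4017, 0.4426, 0.0111, 0.0061, 0.0061, 0.0007]  mean=-3.0759  Neff=2.6680  idx=[1, 1, 1, 2, 2, 2, 5]
step 2: w=[0.0505, 0.0505, 0.0505, 0.0922, 0.0922, 0.0922, 0.5721]  mean=-1.4888  Neff=2.7748  idx=[1, 3, 5, 6, 6, 6, 6]

post_mean = -1.4888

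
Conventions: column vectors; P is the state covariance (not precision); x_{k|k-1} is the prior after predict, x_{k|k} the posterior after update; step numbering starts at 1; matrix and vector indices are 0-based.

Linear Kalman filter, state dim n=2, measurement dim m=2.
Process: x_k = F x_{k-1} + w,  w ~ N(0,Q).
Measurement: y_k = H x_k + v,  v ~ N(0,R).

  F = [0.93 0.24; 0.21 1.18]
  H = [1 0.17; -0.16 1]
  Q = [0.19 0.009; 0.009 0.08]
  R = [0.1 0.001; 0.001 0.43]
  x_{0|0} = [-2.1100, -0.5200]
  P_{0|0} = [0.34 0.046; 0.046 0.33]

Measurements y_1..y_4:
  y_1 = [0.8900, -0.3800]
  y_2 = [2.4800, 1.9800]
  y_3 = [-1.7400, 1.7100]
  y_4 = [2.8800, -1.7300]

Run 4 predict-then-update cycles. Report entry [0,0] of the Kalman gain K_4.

K[0,0] = 0.6997

step 1: x^-=[-2.0871, -1.0567]  P^-=[0.5236 0.2217; 0.2217 0.5773]  S=[0.7157 0.2310; 0.2310 0.9498]  K=[0.8003 -0.0495; 0.2851 0.5011]  nu=[3.1567, 0.3428]  x^+=[0.4222, 0.0151]  P^+=[0.0812 -0.0075; -0.0075 0.2146]
step 2: x^-=[0.3962, 0.1064]  P^-=[0.2693 0.0771; 0.0771 0.3787]  S=[0.4064 0.0973; 0.0973 0.7909]  K=[0.7053 -0.0438; 0.2443 0.4331]  nu=[2.0657, 1.9370]  x^+=[1.7683, 1.4502]  P^+=[0.0716 -0.0067; -0.0067 0.1854]
step 3: x^-=[1.9926, 2.0825]  P^-=[0.2596 0.0679; 0.0679 0.3381]  S=[0.3925 0.0829; 0.0829 0.7530]  K=[0.6998 -0.0421; 0.2329 0.4089]  nu=[-4.0866, -0.0537]  x^+=[-0.8651, 1.1087]  P^+=[0.0710 -0.0061; -0.0061 0.1751]
step 4: x^-=[-0.5385, 1.1266]  P^-=[0.2588 0.0655; 0.0655 0.3239]  S=[0.3904 0.0784; 0.0784 0.7396]  K=[0.6997 -0.0416; 0.2286 0.3996]  nu=[3.2269, -2.9428]  x^+=[1.8418, 0.6884]  P^+=[0.0709 -0.0058; -0.0058 0.1711]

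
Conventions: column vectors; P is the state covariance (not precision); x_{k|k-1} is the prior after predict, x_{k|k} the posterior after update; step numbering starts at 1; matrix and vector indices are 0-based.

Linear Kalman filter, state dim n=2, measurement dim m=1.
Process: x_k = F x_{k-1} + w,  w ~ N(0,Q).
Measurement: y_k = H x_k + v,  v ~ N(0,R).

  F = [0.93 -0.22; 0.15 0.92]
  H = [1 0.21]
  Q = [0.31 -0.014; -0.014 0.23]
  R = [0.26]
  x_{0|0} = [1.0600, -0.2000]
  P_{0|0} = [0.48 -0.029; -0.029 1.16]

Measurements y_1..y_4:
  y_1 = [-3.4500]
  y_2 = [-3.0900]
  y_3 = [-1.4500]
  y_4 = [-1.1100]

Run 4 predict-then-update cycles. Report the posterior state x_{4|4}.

step 1: x^-=[1.0298, -0.0250]  P^-=[0.7932 -0.2057; -0.2057 1.2146]  S=[1.0203]  K=[0.7350; 0.0484]  nu=[-4.4746]  x^+=[-2.2591, -0.2416]  P^+=[0.2419 -0.2420; -0.2420 1.2122]
step 2: x^-=[-2.0478, -0.5611]  P^-=[0.6769 -0.4247; -0.4247 1.1947]  S=[0.8113]  K=[0.7245; -0.2142]  nu=[-0.9244]  x^+=[-2.7175, -0.3631]  P^+=[0.2511 -0.2988; -0.2988 1.1575]
step 3: x^-=[-2.4474, -0.7417]  P^-=[0.7055 -0.4590; -0.4590 1.1329]  S=[0.8226]  K=[0.7404; -0.2688]  nu=[1.1531]  x^+=[-1.5936, -1.0516]  P^+=[0.2545 -0.2953; -0.2953 1.0734]
step 4: x^-=[-1.2507, -1.2065]  P^-=[0.7029 -0.4387; -0.4387 1.0628]  S=[0.8255]  K=[0.7399; -0.2610]  nu=[0.3941]  x^+=[-0.9591, -1.3094]  P^+=[0.2510 -0.2792; -0.2792 1.0065]

x_post = [-0.9591, -1.3094]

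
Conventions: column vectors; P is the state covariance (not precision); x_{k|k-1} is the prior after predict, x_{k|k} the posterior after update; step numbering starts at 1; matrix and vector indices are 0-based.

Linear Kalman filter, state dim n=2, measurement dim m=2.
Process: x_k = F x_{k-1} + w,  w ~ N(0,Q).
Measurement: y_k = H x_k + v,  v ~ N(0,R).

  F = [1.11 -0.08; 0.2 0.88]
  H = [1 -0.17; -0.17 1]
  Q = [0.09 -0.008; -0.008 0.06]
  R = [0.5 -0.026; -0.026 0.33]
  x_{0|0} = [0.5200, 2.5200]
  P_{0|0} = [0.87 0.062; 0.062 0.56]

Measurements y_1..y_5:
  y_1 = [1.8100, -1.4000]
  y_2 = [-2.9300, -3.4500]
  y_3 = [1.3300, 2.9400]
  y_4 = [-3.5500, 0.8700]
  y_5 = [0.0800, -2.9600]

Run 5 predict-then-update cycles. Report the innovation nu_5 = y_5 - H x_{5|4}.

step 1: x^-=[0.3756, 2.3216]  P^-=[1.1545 0.2053; 0.2053 0.5503]  S=[1.6006 -0.1046; -0.1046 0.8439]  K=[0.7059 0.0982; 0.1106 0.6245]  nu=[1.8291, -3.6577]  x^+=[1.3076, 0.2398]  P^+=[0.3633 0.0758; 0.0758 0.2161]
step 2: x^-=[1.4323, 0.4725]  P^-=[0.5255 0.1303; 0.1303 0.2686]  S=[0.9890 -0.0270; -0.0270 0.5694]  K=[0.5116 0.0961; 0.0975 0.4373]  nu=[-4.2819, -3.6790]  x^+=[-1.1119, -1.5538]  P^+=[0.2641 0.0633; 0.0633 0.1525]
step 3: x^-=[-1.1099, -1.5897]  P^-=[0.4051 0.1007; 0.1007 0.2110]  S=[0.8769 -0.0271; -0.0271 0.5184]  K=[0.4450 0.0847; 0.0856 0.3784]  nu=[2.1697, 4.3410]  x^+=[0.2233, 0.2387]  P^+=[0.2297 0.0554; 0.0554 0.1321]
step 4: x^-=[0.2287, 0.2547]  P^-=[0.3641 0.0870; 0.0870 0.1910]  S=[0.8400 -0.0309; -0.0309 0.5019]  K=[0.4186 0.0757; 0.0780 0.3558]  nu=[-3.7354, 0.6542]  x^+=[-1.2853, 0.1963]  P^+=[0.2160 0.0508; 0.0508 0.1240]
step 5: x^-=[-1.4424, -0.0843]  P^-=[0.3479 0.0800; 0.0800 0.1826]  S=[0.8259 -0.0338; -0.0338 0.4954]  K=[0.4076 0.0700; 0.0735 0.3461]  nu=[1.5081, -3.1209]  x^+=[-1.0463, -1.0536]  P^+=[0.2102 0.0482; 0.0482 0.1205]

innov = [1.5081, -3.1209]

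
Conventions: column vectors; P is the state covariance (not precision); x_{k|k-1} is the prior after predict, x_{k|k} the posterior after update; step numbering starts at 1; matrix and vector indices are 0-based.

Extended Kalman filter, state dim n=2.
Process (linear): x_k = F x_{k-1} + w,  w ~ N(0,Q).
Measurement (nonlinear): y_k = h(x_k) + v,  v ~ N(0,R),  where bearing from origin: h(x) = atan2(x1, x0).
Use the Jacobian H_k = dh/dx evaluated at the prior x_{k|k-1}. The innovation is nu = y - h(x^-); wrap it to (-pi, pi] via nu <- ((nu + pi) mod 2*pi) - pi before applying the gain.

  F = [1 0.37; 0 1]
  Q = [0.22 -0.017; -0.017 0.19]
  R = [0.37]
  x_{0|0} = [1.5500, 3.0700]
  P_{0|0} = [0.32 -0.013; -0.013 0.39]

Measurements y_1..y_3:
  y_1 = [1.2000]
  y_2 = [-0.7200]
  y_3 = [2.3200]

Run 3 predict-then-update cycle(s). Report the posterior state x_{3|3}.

step 1: x^-=[2.6859, 3.0700]  P^-=[0.5838 0.1143; 0.1143 0.5800]  H_jac=[-0.1845 0.1614]  S=[0.3982]  K=[-0.2242; 0.1822]  nu=[0.3480]  x^+=[2.6079, 3.1334]  P^+=[0.5638 0.1306; 0.1306 0.5668]
step 2: x^-=[3.7673, 3.1334]  P^-=[0.9580 0.3233; 0.3233 0.7568]  H_jac=[-0.1305 0.1569]  S=[0.3917]  K=[-0.1897; 0.1954]  nu=[-1.4138]  x^+=[4.0354, 2.8571]  P^+=[0.9439 0.3378; 0.3378 0.7418]
step 3: x^-=[5.0925, 2.8571]  P^-=[1.5154 0.5953; 0.5953 0.9318]  H_jac=[-0.0838 0.1494]  S=[0.3865]  K=[-0.0985; 0.2310]  nu=[1.8087]  x^+=[4.9144, 3.2749]  P^+=[1.5116 0.6041; 0.6041 0.9112]

x_post = [4.9144, 3.2749]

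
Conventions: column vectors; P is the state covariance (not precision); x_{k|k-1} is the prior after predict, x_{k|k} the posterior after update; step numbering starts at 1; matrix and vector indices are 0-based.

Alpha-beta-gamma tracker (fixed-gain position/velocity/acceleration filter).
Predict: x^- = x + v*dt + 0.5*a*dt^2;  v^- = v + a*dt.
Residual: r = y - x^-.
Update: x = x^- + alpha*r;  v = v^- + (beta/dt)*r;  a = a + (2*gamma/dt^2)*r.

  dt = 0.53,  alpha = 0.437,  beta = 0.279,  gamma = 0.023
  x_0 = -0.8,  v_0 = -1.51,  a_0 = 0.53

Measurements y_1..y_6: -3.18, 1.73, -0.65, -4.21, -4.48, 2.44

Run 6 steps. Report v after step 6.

step 1: x_pred=-1.5259  r=-1.6541  x^+=-2.2487  v^+=-2.0999  a^+=0.2591
step 2: x_pred=-3.3253  r=5.0553  x^+=-1.1161  v^+=0.6986  a^+=1.0870
step 3: x_pred=-0.5932  r=-0.0568  x^+=-0.6180  v^+=1.2448  a^+=1.0777
step 4: x_pred=0.1931  r=-4.4031  x^+=-1.7311  v^+=-0.5019  a^+=0.3566
step 5: x_pred=-1.9470  r=-2.5330  x^+=-3.0539  v^+=-1.6463  a^+=-0.0582
step 6: x_pred=-3.9346  r=6.3746  x^+=-1.1489  v^+=1.6785  a^+=0.9857

v_post = 1.6785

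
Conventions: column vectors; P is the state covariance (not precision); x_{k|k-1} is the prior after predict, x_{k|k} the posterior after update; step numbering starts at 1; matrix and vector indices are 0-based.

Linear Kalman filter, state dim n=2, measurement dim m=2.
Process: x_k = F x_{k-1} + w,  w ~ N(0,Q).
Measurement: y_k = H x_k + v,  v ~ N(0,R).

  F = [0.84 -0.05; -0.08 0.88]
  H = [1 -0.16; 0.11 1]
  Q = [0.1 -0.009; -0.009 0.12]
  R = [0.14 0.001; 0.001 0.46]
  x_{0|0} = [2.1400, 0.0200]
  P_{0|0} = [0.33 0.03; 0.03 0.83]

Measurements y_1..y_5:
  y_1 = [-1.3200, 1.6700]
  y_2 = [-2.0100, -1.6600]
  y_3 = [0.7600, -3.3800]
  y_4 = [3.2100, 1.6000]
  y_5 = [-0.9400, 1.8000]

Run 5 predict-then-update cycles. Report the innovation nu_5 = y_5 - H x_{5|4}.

innov = [-2.4022, 2.2915]

step 1: x^-=[1.7966, -0.1536]  P^-=[0.3324 -0.0454; -0.0454 0.7606]  S=[0.5064 -0.1287; -0.1287 1.2147]  K=[0.6874 0.0656; -0.1766 0.6034]  nu=[-3.1412, 1.6260]  x^+=[-0.2561, 1.3822]  P^+=[0.0995 0.0199; 0.0199 0.2752]
step 2: x^-=[-0.2842, 1.2368]  P^-=[0.1692 -0.0130; -0.0130 0.3309]  S=[0.3218 -0.0461; -0.0461 0.7901]  K=[0.5377 0.0385; -0.1464 0.4085]  nu=[-1.5279, -2.8655]  x^+=[-1.2161, 0.2899]  P^+=[0.0769 0.0098; 0.0098 0.1867]
step 3: x^-=[-1.0360, 0.3524]  P^-=[0.1539 -0.0151; -0.0151 0.2637]  S=[0.3055 -0.0391; -0.0391 0.7222]  K=[0.5156 0.0304; -0.1421 0.3551]  nu=[1.8524, -3.6184]  x^+=[-0.1911, -1.1958]  P^+=[0.0732 0.0065; 0.0065 0.1625]
step 4: x^-=[-0.1007, -1.0370]  P^-=[0.1515 -0.0163; -0.0163 0.2454]  S=[0.3030 -0.0376; -0.0376 0.7036]  K=[0.5121 0.0279; -0.1413 0.3387]  nu=[3.1448, 2.6481]  x^+=[1.5838, -0.5845]  P^+=[0.0726 0.0054; 0.0054 0.1551]
step 5: x^-=[1.3596, -0.6410]  P^-=[0.1512 -0.0167; -0.0167 0.2398]  S=[0.3026 -0.0372; -0.0372 0.6979]  K=[0.5116 0.0271; -0.1410 0.3334]  nu=[-2.4022, 2.2915]  x^+=[0.1928, 0.4618]  P^+=[0.0725 0.0050; 0.0050 0.1527]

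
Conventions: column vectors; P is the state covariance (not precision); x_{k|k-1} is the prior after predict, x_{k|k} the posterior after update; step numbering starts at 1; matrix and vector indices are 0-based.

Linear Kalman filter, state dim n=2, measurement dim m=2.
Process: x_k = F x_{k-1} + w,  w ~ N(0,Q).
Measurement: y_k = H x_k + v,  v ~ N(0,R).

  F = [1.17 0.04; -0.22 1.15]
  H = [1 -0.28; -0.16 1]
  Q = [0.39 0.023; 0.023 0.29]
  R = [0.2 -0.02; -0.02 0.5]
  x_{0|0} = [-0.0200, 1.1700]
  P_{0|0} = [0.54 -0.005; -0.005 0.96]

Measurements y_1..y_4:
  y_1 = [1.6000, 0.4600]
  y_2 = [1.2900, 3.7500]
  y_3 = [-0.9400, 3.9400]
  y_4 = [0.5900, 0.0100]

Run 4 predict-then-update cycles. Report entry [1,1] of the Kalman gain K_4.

step 1: x^-=[0.0234, 1.3499]  P^-=[1.1303 -0.0785; -0.0785 1.5883]  S=[1.4988 -0.7276; -0.7276 2.1423]  K=[0.8502 0.1677; 0.0163 0.7528]  nu=[1.9546, -0.8862]  x^+=[1.5366, 0.7148]  P^+=[0.1941 0.0979; 0.0979 0.3917]
step 2: x^-=[1.8264, 0.4839]  P^-=[0.6655 0.1219; 0.1219 0.7679]  S=[0.8574 -0.2141; -0.2141 1.2459]  K=[0.7726 0.1452; 0.0433 0.6081]  nu=[-0.4009, 3.5583]  x^+=[2.0332, 2.6304]  P^+=[0.1755 0.0852; 0.0852 0.3168]
step 3: x^-=[2.4841, 2.5777]  P^-=[0.6387 0.1063; 0.1063 0.6744]  S=[0.8320 -0.2000; -0.2000 1.1567]  K=[0.7645 0.1357; 0.0390 0.5751]  nu=[-2.7023, 1.7598]  x^+=[0.6570, 3.4842]  P^+=[0.1726 0.0802; 0.0802 0.2996]
step 4: x^-=[0.9081, 3.8623]  P^-=[0.6343 0.0995; 0.0995 0.6540]  S=[0.8298 -0.2006; -0.2006 1.1384]  K=[0.7629 0.1327; 0.0363 0.5669]  nu=[0.7633, -3.7070]  x^+=[0.9985, 1.7885]  P^+=[0.1719 0.0786; 0.0786 0.2953]

K[1,1] = 0.5669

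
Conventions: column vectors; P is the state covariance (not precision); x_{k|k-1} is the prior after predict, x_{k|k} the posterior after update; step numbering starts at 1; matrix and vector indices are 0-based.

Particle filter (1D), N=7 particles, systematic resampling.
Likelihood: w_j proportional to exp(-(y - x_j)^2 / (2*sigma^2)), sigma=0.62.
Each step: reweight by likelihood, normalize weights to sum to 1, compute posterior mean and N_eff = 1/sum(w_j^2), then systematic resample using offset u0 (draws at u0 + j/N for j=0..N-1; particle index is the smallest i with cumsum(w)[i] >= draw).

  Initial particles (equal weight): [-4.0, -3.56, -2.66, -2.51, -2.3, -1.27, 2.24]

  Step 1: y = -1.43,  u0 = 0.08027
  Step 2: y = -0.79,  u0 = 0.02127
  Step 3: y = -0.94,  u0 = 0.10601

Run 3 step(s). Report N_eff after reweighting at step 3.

step 1: w=[0.0001, 0.0016, 0.0821, 0.1288, 0.2194, 0.5680, 0.0000]  mean=-1.7738  Neff=2.5374  idx=[2, 4, 4, 5, 5, 5, 5]
step 2: w=[0.0034, 0.0167, 0.0167, 0.2408, 0.2408, 0.2408, 0.2408]  mean=-1.3093  Neff=4.3019  idx=[2, 3, 4, 4, 5, 5, 6]
step 3: w=[0.0170, 0.1638, 0.1638, 0.1638, 0.1638, 0.1638, 0.1638]  mean=-1.2875  Neff=6.1985  idx=[1, 2, 3, 4, 5, 5, 6]

N_eff = 6.1985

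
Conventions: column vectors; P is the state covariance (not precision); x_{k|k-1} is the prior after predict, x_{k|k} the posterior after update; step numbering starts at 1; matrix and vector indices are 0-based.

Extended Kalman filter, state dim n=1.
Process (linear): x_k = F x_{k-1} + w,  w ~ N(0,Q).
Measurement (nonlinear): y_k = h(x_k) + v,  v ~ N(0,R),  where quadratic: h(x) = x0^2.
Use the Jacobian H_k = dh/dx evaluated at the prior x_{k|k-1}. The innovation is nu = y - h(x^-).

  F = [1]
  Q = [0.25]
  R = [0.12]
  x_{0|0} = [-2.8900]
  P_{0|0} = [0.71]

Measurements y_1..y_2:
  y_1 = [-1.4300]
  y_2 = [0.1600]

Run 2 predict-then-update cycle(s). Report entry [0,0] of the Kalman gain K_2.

K[0,0] = -0.3840

step 1: x^-=[-2.8900]  P^-=[0.9600]  H_jac=[-5.7800]  S=[32.1921]  K=[-0.1724]  nu=[-9.7821]  x^+=[-1.2039]  P^+=[0.0036]
step 2: x^-=[-1.2039]  P^-=[0.2536]  H_jac=[-2.4078]  S=[1.5901]  K=[-0.3840]  nu=[-1.2894]  x^+=[-0.7088]  P^+=[0.0191]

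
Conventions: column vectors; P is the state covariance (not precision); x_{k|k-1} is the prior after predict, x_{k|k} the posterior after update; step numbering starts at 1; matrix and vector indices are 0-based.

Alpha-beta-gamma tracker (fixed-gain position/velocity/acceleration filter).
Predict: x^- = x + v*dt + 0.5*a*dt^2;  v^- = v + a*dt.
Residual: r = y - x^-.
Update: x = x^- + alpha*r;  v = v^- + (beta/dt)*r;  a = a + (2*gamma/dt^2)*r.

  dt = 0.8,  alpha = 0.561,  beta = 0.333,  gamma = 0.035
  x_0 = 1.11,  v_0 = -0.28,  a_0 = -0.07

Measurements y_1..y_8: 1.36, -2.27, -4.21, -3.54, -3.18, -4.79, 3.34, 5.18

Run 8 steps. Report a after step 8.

a_post = 1.4199

step 1: x_pred=0.8636  r=0.4964  x^+=1.1421  v^+=-0.1294  a^+=-0.0157
step 2: x_pred=1.0336  r=-3.3036  x^+=-0.8197  v^+=-1.5170  a^+=-0.3770
step 3: x_pred=-2.1540  r=-2.0560  x^+=-3.3074  v^+=-2.6745  a^+=-0.6019
step 4: x_pred=-5.6396  r=2.0996  x^+=-4.4617  v^+=-2.2820  a^+=-0.3723
step 5: x_pred=-6.4065  r=3.2265  x^+=-4.5964  v^+=-1.2368  a^+=-0.0194
step 6: x_pred=-5.5921  r=0.8021  x^+=-5.1421  v^+=-0.9184  a^+=0.0684
step 7: x_pred=-5.8550  r=9.1950  x^+=-0.6966  v^+=2.9637  a^+=1.0741
step 8: x_pred=2.0180  r=3.1620  x^+=3.7919  v^+=5.1391  a^+=1.4199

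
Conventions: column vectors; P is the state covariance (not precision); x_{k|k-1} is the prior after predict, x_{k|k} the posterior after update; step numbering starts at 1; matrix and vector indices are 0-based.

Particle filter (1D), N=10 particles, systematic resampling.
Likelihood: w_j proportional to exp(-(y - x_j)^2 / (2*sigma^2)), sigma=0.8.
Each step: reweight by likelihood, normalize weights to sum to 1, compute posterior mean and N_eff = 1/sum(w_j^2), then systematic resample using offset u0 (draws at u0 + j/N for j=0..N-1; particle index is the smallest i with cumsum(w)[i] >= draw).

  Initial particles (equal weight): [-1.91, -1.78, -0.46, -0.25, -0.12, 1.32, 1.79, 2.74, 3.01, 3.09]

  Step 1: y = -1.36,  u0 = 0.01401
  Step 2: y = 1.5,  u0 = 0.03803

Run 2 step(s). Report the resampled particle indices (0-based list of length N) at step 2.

step 1: w=[0.2743, 0.3027, 0.1845, 0.1327, 0.1045, 0.0013, 0.0001, 0.0000, 0.0000, 0.0000]  mean=-1.1912  Neff=4.3595  idx=[0, 0, 0, 1, 1, 1, 2, 2, 3, 4]
step 2: w=[0.0004, 0.0004, 0.0004, 0.0007, 0.0007, 0.0007, 0.1551, 0.1551, 0.2851, 0.4015]  mean=-0.2679  Neff=3.4411  idx=[6, 6, 7, 8, 8, 8, 9, 9, 9, 9]

resampled_idx = [6, 6, 7, 8, 8, 8, 9, 9, 9, 9]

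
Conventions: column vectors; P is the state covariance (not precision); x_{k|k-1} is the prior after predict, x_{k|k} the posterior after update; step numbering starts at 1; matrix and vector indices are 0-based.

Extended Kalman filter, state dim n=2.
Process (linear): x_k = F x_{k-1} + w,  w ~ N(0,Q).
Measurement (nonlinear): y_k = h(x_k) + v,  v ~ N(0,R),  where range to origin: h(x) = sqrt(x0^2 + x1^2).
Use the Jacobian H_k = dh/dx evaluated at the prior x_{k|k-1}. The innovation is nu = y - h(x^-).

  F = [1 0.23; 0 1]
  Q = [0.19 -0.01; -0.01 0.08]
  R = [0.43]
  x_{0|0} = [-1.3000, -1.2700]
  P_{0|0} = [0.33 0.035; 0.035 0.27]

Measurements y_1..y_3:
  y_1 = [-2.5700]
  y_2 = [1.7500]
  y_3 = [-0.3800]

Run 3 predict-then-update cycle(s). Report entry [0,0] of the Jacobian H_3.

step 1: x^-=[-1.5921, -1.2700]  P^-=[0.5504 0.0871; 0.0871 0.3500]  H_jac=[-0.7817 -0.6236]  S=[0.9874]  K=[-0.4908; -0.2900]  nu=[-4.6066]  x^+=[0.6687, 0.0659]  P^+=[0.3126 -0.0534; -0.0534 0.2670]
step 2: x^-=[0.6838, 0.0659]  P^-=[0.4921 -0.0020; -0.0020 0.3470]  H_jac=[0.9954 0.0960]  S=[0.9204]  K=[0.5320; 0.0340]  nu=[1.0630]  x^+=[1.2493, 0.1021]  P^+=[0.2316 -0.0187; -0.0187 0.3459]
step 3: x^-=[1.2728, 0.1021]  P^-=[0.4313 0.0509; 0.0509 0.4259]  H_jac=[0.9968 0.0799]  S=[0.8694]  K=[0.4992; 0.0975]  nu=[-1.6569]  x^+=[0.4457, -0.0595]  P^+=[0.2147 0.0086; 0.0086 0.4176]

H_jac[0,0] = 0.9968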